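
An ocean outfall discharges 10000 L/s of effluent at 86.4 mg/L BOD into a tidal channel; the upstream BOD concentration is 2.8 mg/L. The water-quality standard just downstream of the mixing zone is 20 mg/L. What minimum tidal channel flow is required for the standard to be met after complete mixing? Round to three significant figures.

Set C_mix = 20: (Q·2.800 + 10000·86.40) / (Q + 10000) = 20
→ Q = 10000·(86.40 − 20)/(20 − 2.800) = 38600 L/s.

38600 L/s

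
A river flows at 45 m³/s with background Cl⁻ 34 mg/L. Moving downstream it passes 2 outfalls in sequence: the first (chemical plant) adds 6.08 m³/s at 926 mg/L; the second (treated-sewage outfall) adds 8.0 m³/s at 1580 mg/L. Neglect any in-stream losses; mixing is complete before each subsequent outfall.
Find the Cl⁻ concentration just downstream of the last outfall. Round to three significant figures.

Outfall 1: combined Q = 51.08 m³/s; C = (45.00·34.00 + 6.080·926.0)/51.08 = 140.2 mg/L.
Outfall 2: combined Q = 59.08 m³/s; C = (51.08·140.2 + 8.000·1580)/59.08 = 335.1 mg/L.

335 mg/L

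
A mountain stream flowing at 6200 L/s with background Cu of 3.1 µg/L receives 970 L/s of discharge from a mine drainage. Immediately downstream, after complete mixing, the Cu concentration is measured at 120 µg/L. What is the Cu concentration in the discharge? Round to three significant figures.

867 µg/L

Mass balance: 6200·3.100 + 970.0·Cₑ = 7170·120.0
→ Cₑ = (7170·120.0 − 6200·3.100) / 970.0 = 867.2 µg/L.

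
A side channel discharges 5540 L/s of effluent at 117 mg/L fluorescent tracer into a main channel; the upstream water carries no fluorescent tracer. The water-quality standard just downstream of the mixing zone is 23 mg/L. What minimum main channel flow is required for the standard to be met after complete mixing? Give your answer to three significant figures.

22600 L/s

Set C_mix = 23: (Q·0 + 5540·117.0) / (Q + 5540) = 23
→ Q = 5540·(117.0 − 23)/(23 − 0) = 22640 L/s.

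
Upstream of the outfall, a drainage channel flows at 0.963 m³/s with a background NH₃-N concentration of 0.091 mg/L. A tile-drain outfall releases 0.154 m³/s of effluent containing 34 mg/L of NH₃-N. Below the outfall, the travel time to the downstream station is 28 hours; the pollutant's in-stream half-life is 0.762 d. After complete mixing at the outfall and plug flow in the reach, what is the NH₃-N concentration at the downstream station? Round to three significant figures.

Conservation of mass: C = (0.9630·0.09100 + 0.1540·34.00) / 1.117 = 5.324/1.117 = 4.766 mg/L.
Half-life 0.762 d → k = ln 2 / 0.762 = 0.9096 d⁻¹.
After decay, C = 4.766 × e^(−kt) = 4.766 × 0.3460 = 1.649 mg/L.

1.65 mg/L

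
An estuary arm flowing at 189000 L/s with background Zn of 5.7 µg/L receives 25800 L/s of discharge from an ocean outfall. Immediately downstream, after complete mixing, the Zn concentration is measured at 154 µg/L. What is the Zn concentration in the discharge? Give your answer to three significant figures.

Mass balance: 189000·5.700 + 25800·Cₑ = 214800·154.0
→ Cₑ = (214800·154.0 − 189000·5.700) / 25800 = 1240 µg/L.

1240 µg/L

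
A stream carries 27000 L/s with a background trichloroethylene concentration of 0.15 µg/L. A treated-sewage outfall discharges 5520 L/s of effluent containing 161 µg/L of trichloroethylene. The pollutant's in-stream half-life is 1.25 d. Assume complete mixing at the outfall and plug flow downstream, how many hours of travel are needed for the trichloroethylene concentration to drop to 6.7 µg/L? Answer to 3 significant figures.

Flow-weighted average: C = (27000·0.1500 + 5520·161.0) / 32520 = 892800/32520 = 27.45 µg/L.
Half-life 1.25 d → k = ln 2 / 1.25 = 0.5545 d⁻¹.
27.45·exp(−k·t) = 6.7 → t = ln(27.45/6.7)/k = 219800 s = 61.04 h.

61.0 h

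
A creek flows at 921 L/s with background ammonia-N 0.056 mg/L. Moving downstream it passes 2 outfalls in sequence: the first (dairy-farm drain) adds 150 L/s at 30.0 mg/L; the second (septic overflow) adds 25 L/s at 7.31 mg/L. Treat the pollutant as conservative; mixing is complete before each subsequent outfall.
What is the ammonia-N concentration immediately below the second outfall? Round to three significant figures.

4.32 mg/L

After outfall 1: Q = 921.0 + 150.0 = 1071 L/s; C = (921.0·0.05600 + 150.0·30.00)/1071 = 4.250 mg/L.
After outfall 2: Q = 1071 + 25.00 = 1096 L/s; C = (1071·4.250 + 25.00·7.310)/1096 = 4.320 mg/L.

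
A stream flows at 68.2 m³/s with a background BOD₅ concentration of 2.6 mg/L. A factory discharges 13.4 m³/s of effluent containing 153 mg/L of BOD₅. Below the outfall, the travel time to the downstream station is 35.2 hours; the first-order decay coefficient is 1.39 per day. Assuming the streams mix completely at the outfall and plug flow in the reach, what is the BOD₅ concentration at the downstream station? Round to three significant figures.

3.55 mg/L

Flow-weighted average: C = (68.20·2.600 + 13.40·153.0) / 81.60 = 2228/81.60 = 27.30 mg/L.
Applying C = C₀e^(−kt): 27.30 × 0.1302 = 3.554 mg/L.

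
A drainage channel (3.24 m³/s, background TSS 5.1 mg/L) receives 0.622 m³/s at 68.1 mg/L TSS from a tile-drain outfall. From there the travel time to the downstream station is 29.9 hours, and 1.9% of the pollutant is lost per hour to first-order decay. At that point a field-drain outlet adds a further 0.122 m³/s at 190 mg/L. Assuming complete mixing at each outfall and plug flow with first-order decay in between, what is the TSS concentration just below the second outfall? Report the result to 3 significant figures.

14.1 mg/L

Mixed concentration C = ΣQC/ΣQ = (3.240·5.100 + 0.6220·68.10) / 3.862 = 58.88/3.862 = 15.25 mg/L; combined flow 3.862 m³/s.
1.9%/h lost → k = −ln(1 − 0.019) = 0.01918 h⁻¹.
Applying C = C₀e^(−kt): 15.25 × 0.5635 = 8.592 mg/L.
At the second outfall, C = (3.862·8.592 + 0.1220·190.0) / (3.862 + 0.1220) = 14.15 mg/L.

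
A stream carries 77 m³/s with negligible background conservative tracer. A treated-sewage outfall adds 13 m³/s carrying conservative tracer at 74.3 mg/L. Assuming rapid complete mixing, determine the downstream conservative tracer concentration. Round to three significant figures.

Conservation of mass: C = (77.00·0 + 13.00·74.30) / 90.00 = 965.9/90.00 = 10.73 mg/L.

10.7 mg/L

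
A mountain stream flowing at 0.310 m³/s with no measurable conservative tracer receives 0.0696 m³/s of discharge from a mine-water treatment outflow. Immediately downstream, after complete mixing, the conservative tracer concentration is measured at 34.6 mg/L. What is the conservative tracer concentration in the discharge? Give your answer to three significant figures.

Mass balance: 0.3100·0 + 0.06960·Cₑ = 0.3796·34.60
→ Cₑ = (0.3796·34.60 − 0.3100·0) / 0.06960 = 188.7 mg/L.

189 mg/L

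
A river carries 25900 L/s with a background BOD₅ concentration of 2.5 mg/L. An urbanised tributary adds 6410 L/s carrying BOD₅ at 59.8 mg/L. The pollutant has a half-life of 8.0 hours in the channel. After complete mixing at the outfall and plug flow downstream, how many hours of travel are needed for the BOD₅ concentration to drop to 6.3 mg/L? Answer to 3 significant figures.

After mixing, C = (25900·2.500 + 6410·59.80) / 32310 = 448100/32310 = 13.87 mg/L.
Half-life 8.0 h → k = ln 2 / 8.0 = 0.08664 h⁻¹ = 2.079 d⁻¹.
13.87·exp(−k·t) = 6.3 → t = ln(13.87/6.3)/k = 32780 s = 9.107 h.

9.11 h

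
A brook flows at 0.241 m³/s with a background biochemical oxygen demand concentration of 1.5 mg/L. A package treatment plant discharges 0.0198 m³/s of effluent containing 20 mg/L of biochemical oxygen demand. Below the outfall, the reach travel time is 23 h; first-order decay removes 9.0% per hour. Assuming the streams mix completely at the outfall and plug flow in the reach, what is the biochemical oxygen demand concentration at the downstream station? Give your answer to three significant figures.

Mixed concentration C = ΣQC/ΣQ = (0.2410·1.500 + 0.01980·20.00) / 0.2608 = 0.7575/0.2608 = 2.905 mg/L.
9.0%/h lost → k = −ln(1 − 0.09) = 0.09431 h⁻¹.
Applying C = C₀e^(−kt): 2.905 × 0.1143 = 0.3319 mg/L.

0.332 mg/L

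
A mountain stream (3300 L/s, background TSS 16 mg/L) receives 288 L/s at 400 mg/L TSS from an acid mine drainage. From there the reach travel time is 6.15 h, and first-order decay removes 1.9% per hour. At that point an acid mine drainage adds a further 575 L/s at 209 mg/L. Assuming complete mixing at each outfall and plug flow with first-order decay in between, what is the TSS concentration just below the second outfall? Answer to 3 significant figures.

64.7 mg/L

Flow-weighted average: C = (3300·16.00 + 288.0·400.0) / 3588 = 168000/3588 = 46.82 mg/L; combined flow 3588 L/s.
1.9%/h lost → k = −ln(1 − 0.019) = 0.01918 h⁻¹.
Decay over the reach: 46.82·exp(−kt) = 46.82·0.8887 = 41.61 mg/L.
Second outfall: C = (3588·41.61 + 575.0·209.0)/4163 = 64.73 mg/L.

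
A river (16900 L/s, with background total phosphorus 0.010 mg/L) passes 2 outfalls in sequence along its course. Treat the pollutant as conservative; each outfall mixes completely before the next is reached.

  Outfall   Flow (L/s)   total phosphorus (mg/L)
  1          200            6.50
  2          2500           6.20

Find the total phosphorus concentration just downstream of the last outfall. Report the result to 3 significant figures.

Below outfall 1: Q → 17100 L/s, C = (16900·0.01000 + 200.0·6.500)/17100 = 0.08591 mg/L.
Below outfall 2: Q → 19600 L/s, C = (17100·0.08591 + 2500·6.200)/19600 = 0.8658 mg/L.

0.866 mg/L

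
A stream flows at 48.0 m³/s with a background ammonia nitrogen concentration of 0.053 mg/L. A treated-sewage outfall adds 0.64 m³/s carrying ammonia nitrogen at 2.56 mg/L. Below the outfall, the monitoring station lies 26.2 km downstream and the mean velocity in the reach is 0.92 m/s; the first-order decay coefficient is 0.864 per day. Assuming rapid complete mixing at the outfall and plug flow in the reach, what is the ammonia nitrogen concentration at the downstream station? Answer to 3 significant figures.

Flow-weighted average: C = (48.00·0.05300 + 0.6400·2.560) / 48.64 = 4.182/48.64 = 0.08599 mg/L.
Travel time t = 26.2·1000 / 0.92 = 28480 s = 7.911 h.
After decay, C = 0.08599 × e^(−kt) = 0.08599 × 0.7522 = 0.06468 mg/L.

0.0647 mg/L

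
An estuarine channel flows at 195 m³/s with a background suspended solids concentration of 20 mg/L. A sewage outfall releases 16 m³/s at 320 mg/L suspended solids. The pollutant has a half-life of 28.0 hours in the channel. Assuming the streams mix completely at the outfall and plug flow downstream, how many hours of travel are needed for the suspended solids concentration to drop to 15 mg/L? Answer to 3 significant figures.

Mixed concentration C = ΣQC/ΣQ = (195.0·20.00 + 16.00·320.0) / 211.0 = 9020/211.0 = 42.75 mg/L.
Half-life 28.0 h → k = ln 2 / 28.0 = 0.02476 h⁻¹ = 0.5941 d⁻¹.
42.75·exp(−k·t) = 15 → t = ln(42.75/15)/k = 152300 s = 42.31 h.

42.3 h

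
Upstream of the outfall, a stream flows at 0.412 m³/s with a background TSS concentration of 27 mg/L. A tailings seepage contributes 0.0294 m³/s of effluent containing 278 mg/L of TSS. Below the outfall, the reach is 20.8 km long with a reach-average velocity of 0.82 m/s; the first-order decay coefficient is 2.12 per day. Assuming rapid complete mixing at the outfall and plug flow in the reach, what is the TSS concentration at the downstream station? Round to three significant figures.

Flow-weighted average: C = (0.4120·27.00 + 0.02940·278.0) / 0.4414 = 19.30/0.4414 = 43.72 mg/L.
Travel time t = 20.8·1000 / 0.82 = 25370 s = 7.046 h.
First-order decay: C = 43.72·exp(−k·t) = 43.72·0.5367 = 23.46 mg/L.

23.5 mg/L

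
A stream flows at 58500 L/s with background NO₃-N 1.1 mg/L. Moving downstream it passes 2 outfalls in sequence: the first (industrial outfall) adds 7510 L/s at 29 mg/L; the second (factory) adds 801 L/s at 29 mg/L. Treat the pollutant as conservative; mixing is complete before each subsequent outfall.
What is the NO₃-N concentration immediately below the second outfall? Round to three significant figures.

4.57 mg/L

Below outfall 1: Q → 66010 L/s, C = (58500·1.100 + 7510·29.00)/66010 = 4.274 mg/L.
Below outfall 2: Q → 66810 L/s, C = (66010·4.274 + 801.0·29.00)/66810 = 4.571 mg/L.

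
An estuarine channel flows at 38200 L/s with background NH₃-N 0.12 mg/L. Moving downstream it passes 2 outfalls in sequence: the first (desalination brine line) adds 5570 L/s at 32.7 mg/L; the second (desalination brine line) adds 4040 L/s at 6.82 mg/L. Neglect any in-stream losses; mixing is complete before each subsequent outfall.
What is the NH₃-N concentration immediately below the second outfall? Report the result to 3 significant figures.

After outfall 1: Q = 38200 + 5570 = 43770 L/s; C = (38200·0.1200 + 5570·32.70)/43770 = 4.266 mg/L.
After outfall 2: Q = 43770 + 4040 = 47810 L/s; C = (43770·4.266 + 4040·6.820)/47810 = 4.482 mg/L.

4.48 mg/L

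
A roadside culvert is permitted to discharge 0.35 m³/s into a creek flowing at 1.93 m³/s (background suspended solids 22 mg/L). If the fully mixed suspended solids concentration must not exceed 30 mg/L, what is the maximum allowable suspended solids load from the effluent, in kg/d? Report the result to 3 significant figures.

Mass balance at the limit: 1.930·22.00 + 0.3500·Cₑ = 2.280·30 → Cₑ = 74.11 mg/L.
Load = 0.3500 m³/s × 74.11 g/m³ × 86 400 s/d = 2241 kg/d.

2240 kg/d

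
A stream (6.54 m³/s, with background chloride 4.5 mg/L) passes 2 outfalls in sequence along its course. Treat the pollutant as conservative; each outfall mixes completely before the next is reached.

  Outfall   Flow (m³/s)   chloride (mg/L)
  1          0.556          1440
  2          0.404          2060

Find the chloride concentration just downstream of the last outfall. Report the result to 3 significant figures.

222 mg/L

Below outfall 1: Q → 7.096 m³/s, C = (6.540·4.500 + 0.5560·1440)/7.096 = 117.0 mg/L.
Below outfall 2: Q → 7.500 m³/s, C = (7.096·117.0 + 0.4040·2060)/7.500 = 221.6 mg/L.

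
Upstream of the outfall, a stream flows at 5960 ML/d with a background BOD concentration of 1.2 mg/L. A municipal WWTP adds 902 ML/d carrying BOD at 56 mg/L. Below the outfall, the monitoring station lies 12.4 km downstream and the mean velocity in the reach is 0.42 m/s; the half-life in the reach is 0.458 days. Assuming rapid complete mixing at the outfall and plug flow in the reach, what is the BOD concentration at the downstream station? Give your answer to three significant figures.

5.01 mg/L

Mixed concentration C = ΣQC/ΣQ = (5960·1.200 + 902.0·56.00) / 6862 = 57660/6862 = 8.403 mg/L.
Travel time t = 12.4·1000 / 0.42 = 29520 s = 8.201 h.
Half-life 0.458 d → k = ln 2 / 0.458 = 1.513 d⁻¹.
First-order decay: C = 8.403·exp(−k·t) = 8.403·0.5962 = 5.010 mg/L.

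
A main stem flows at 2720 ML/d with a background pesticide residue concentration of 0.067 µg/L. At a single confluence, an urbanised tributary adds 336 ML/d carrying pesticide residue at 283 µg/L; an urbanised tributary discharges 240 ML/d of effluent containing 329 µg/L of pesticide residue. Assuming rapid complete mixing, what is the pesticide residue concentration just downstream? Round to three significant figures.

52.9 µg/L

Mixed concentration C = ΣQC/ΣQ = (2720·0.06700 + 336.0·283.0 + 240.0·329.0) / 3296 = 174200/3296 = 52.86 µg/L.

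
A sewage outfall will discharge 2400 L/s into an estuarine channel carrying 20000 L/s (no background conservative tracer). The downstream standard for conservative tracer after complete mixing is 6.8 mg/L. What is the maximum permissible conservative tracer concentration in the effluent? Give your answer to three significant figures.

63.5 mg/L

At the limit, (Qr·Cr + Qe·Cₑ)/(Qr + Qe) = 6.8:
Cₑ = (22400·6.8 − 20000·0) / 2400 = 63.47 mg/L.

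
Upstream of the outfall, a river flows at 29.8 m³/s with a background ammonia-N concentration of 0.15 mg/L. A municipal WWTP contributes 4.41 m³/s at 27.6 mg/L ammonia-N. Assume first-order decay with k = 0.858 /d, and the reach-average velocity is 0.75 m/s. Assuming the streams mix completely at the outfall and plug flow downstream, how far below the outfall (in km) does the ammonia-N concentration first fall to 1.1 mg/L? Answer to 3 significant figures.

91.4 km

Flow-weighted average: C = (29.80·0.1500 + 4.410·27.60) / 34.21 = 126.2/34.21 = 3.689 mg/L.
Set 3.689·exp(−k·t) = 1.1 → t = ln(3.689/1.1)/k = 121800 s = 33.84 h.
Distance = v·t = 0.75·121800 = 91380 m = 91.38 km.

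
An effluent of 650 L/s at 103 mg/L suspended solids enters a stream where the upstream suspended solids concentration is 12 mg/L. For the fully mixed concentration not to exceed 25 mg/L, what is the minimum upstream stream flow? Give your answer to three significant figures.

Set C_mix = 25: (Q·12.00 + 650.0·103.0) / (Q + 650.0) = 25
→ Q = 650.0·(103.0 − 25)/(25 − 12.00) = 3900 L/s.

3900 L/s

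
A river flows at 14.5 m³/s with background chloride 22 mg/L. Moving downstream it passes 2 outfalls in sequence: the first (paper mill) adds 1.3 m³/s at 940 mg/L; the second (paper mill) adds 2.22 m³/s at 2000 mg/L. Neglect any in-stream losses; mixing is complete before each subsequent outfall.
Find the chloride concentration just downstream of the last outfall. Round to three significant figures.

After outfall 1: Q = 14.50 + 1.300 = 15.80 m³/s; C = (14.50·22.00 + 1.300·940.0)/15.80 = 97.53 mg/L.
After outfall 2: Q = 15.80 + 2.220 = 18.02 m³/s; C = (15.80·97.53 + 2.220·2000)/18.02 = 331.9 mg/L.

332 mg/L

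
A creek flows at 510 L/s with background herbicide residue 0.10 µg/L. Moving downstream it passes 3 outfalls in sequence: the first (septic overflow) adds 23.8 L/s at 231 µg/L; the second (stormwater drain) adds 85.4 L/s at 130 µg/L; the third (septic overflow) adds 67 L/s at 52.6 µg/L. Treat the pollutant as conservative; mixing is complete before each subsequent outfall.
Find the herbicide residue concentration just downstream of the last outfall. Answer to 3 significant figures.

Outfall 1: combined Q = 533.8 L/s; C = (510.0·0.1000 + 23.80·231.0)/533.8 = 10.39 µg/L.
Outfall 2: combined Q = 619.2 L/s; C = (533.8·10.39 + 85.40·130.0)/619.2 = 26.89 µg/L.
Outfall 3: combined Q = 686.2 L/s; C = (619.2·26.89 + 67.00·52.60)/686.2 = 29.40 µg/L.

29.4 µg/L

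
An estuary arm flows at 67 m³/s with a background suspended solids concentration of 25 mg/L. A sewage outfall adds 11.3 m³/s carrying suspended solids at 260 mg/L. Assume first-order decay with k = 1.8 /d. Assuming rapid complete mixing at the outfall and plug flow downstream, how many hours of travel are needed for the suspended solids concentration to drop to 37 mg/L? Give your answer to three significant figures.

Mass balance: C = (67.00·25.00 + 11.30·260.0) / 78.30 = 4613/78.30 = 58.91 mg/L.
58.91·exp(−k·t) = 37 → t = ln(58.91/37)/k = 22330 s = 6.202 h.

6.20 h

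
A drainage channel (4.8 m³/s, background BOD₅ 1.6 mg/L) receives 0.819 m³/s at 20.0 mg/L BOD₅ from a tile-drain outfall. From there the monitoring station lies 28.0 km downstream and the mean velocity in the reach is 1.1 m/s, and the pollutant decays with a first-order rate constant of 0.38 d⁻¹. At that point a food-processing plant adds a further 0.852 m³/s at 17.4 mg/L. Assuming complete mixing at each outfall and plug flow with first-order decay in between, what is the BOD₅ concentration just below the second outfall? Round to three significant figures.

5.62 mg/L

Mixed concentration C = ΣQC/ΣQ = (4.800·1.600 + 0.8190·20.00) / 5.619 = 24.06/5.619 = 4.282 mg/L; combined flow 5.619 m³/s.
Travel time t = 28.0·1000 / 1.1 = 25450 s = 7.071 h.
Applying C = C₀e^(−kt): 4.282 × 0.8941 = 3.828 mg/L.
At the second outfall, C = (5.619·3.828 + 0.8520·17.40) / (5.619 + 0.8520) = 5.615 mg/L.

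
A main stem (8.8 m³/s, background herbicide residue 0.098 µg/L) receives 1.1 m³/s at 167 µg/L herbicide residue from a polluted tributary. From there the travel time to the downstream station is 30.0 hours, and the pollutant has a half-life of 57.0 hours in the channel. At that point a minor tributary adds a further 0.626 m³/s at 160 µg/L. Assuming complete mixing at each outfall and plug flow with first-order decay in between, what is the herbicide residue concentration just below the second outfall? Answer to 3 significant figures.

21.7 µg/L

Conservation of mass: C = (8.800·0.09800 + 1.100·167.0) / 9.900 = 184.6/9.900 = 18.64 µg/L; combined flow 9.900 m³/s.
Half-life 57.0 h → k = ln 2 / 57.0 = 0.01216 h⁻¹ = 0.2919 d⁻¹.
After decay, C = 18.64 × e^(−kt) = 18.64 × 0.6943 = 12.94 µg/L.
Second outfall: C = (9.900·12.94 + 0.6260·160.0)/10.53 = 21.69 µg/L.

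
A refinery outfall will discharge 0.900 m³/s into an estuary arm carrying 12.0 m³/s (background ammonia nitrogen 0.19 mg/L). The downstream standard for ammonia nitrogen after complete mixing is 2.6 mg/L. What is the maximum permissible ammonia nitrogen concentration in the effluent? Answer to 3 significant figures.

At the limit, (Qr·Cr + Qe·Cₑ)/(Qr + Qe) = 2.6:
Cₑ = (12.90·2.6 − 12.00·0.1900) / 0.9000 = 34.73 mg/L.

34.7 mg/L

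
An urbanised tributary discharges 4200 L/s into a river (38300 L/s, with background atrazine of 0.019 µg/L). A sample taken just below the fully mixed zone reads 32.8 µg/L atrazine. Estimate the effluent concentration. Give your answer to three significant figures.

332 µg/L

Mass balance: 38300·0.01900 + 4200·Cₑ = 42500·32.80
→ Cₑ = (42500·32.80 − 38300·0.01900) / 4200 = 331.7 µg/L.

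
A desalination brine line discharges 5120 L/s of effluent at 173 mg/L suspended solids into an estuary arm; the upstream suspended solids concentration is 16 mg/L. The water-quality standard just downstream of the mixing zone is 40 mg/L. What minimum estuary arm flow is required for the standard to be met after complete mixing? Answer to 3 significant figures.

Set C_mix = 40: (Q·16.00 + 5120·173.0) / (Q + 5120) = 40
→ Q = 5120·(173.0 − 40)/(40 − 16.00) = 28370 L/s.

28400 L/s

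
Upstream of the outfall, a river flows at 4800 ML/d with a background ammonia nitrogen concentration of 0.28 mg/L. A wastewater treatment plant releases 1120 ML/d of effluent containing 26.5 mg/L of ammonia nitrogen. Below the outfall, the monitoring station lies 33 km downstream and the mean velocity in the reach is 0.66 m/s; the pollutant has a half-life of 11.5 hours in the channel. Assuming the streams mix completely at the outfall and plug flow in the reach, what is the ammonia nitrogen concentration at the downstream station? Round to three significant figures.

2.27 mg/L

Mixed concentration C = ΣQC/ΣQ = (4800·0.2800 + 1120·26.50) / 5920 = 31020/5920 = 5.241 mg/L.
Travel time t = 33·1000 / 0.66 = 50000 s = 13.89 h.
Half-life 11.5 h → k = ln 2 / 11.5 = 0.06027 h⁻¹ = 1.447 d⁻¹.
First-order decay: C = 5.241·exp(−k·t) = 5.241·0.4329 = 2.269 mg/L.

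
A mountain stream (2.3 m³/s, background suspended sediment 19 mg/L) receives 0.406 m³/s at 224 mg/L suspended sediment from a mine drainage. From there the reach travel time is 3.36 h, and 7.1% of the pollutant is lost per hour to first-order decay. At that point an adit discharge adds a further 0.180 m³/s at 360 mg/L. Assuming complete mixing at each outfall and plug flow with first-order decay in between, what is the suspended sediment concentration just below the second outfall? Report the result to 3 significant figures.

After mixing, C = (2.300·19.00 + 0.4060·224.0) / 2.706 = 134.6/2.706 = 49.76 mg/L; combined flow 2.706 m³/s.
7.1%/h lost → k = −ln(1 − 0.071) = 0.07365 h⁻¹.
Applying C = C₀e^(−kt): 49.76 × 0.7808 = 38.85 mg/L.
At the second outfall, C = (2.706·38.85 + 0.1800·360.0) / (2.706 + 0.1800) = 58.88 mg/L.

58.9 mg/L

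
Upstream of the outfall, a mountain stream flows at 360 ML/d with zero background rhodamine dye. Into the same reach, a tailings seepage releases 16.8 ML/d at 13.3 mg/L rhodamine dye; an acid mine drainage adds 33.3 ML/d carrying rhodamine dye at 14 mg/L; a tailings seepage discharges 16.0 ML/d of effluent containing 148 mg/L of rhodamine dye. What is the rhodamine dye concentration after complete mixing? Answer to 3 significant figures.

7.18 mg/L

Conservation of mass: C = (360.0·0 + 16.80·13.30 + 33.30·14.00 + 16.00·148.0) / 426.1 = 3058/426.1 = 7.176 mg/L.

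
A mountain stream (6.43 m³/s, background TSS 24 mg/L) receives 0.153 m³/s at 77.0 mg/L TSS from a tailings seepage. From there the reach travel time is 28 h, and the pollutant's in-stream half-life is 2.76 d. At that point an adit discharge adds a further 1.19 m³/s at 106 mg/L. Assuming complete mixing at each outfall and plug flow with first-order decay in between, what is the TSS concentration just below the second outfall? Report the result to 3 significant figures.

32.2 mg/L

Conservation of mass: C = (6.430·24.00 + 0.1530·77.00) / 6.583 = 166.1/6.583 = 25.23 mg/L; combined flow 6.583 m³/s.
Half-life 2.76 d → k = ln 2 / 2.76 = 0.2511 d⁻¹.
Decay over the reach: 25.23·exp(−kt) = 25.23·0.7460 = 18.82 mg/L.
Second outfall: C = (6.583·18.82 + 1.190·106.0)/7.773 = 32.17 mg/L.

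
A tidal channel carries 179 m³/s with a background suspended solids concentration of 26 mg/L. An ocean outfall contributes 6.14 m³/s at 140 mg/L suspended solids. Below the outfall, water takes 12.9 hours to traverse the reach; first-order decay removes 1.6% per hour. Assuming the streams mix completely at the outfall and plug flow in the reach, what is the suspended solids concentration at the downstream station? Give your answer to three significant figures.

Mass balance: C = (179.0·26.00 + 6.140·140.0) / 185.1 = 5514/185.1 = 29.78 mg/L.
1.6%/h lost → k = −ln(1 − 0.016) = 0.01613 h⁻¹.
First-order decay: C = 29.78·exp(−k·t) = 29.78·0.8122 = 24.19 mg/L.

24.2 mg/L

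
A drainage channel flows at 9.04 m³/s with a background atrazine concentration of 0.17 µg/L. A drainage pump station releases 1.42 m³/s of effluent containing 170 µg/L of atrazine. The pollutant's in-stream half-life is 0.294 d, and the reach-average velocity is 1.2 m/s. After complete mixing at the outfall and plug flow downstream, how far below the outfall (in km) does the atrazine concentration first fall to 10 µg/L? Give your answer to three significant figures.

Mass balance: C = (9.040·0.1700 + 1.420·170.0) / 10.46 = 242.9/10.46 = 23.23 µg/L.
Half-life 0.294 d → k = ln 2 / 0.294 = 2.358 d⁻¹.
Set 23.23·exp(−k·t) = 10 → t = ln(23.23/10)/k = 30880 s = 8.578 h.
Distance = v·t = 1.2·30880 = 37060 m = 37.06 km.

37.1 km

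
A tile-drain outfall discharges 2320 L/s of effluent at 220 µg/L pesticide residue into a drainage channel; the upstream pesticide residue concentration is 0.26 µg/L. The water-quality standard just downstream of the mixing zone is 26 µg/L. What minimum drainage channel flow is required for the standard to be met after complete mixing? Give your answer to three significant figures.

17500 L/s

Set C_mix = 26: (Q·0.2600 + 2320·220.0) / (Q + 2320) = 26
→ Q = 2320·(220.0 − 26)/(26 − 0.2600) = 17490 L/s.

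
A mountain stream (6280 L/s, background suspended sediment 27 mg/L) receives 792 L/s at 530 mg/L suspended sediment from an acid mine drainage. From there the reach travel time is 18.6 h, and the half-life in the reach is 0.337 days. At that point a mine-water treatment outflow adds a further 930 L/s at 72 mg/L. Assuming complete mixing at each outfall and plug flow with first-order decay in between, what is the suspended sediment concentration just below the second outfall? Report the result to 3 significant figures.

23.3 mg/L

Conservation of mass: C = (6280·27.00 + 792.0·530.0) / 7072 = 589300/7072 = 83.33 mg/L; combined flow 7072 L/s.
Half-life 0.337 d → k = ln 2 / 0.337 = 2.057 d⁻¹.
Applying C = C₀e^(−kt): 83.33 × 0.2031 = 16.93 mg/L.
At the second outfall, C = (7072·16.93 + 930.0·72.00) / (7072 + 930.0) = 23.33 mg/L.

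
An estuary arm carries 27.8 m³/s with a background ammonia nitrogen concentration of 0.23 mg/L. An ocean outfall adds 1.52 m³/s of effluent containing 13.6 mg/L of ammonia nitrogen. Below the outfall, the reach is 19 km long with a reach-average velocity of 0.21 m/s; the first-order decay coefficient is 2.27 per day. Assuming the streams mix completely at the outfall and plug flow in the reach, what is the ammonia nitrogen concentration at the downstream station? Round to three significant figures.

Flow-weighted average: C = (27.80·0.2300 + 1.520·13.60) / 29.32 = 27.07/29.32 = 0.9231 mg/L.
Travel time t = 19·1000 / 0.21 = 90480 s = 25.13 h.
Decay over the reach: 0.9231·exp(−kt) = 0.9231·0.09282 = 0.08568 mg/L.

0.0857 mg/L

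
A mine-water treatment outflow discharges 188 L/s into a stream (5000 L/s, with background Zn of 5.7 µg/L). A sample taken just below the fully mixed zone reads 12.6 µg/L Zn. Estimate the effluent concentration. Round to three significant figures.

Mass balance: 5000·5.700 + 188.0·Cₑ = 5188·12.60
→ Cₑ = (5188·12.60 − 5000·5.700) / 188.0 = 196.1 µg/L.

196 µg/L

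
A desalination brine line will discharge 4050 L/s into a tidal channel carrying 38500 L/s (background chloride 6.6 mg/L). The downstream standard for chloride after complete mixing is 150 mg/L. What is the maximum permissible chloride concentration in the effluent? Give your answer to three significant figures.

1510 mg/L

At the limit, (Qr·Cr + Qe·Cₑ)/(Qr + Qe) = 150:
Cₑ = (42550·150 − 38500·6.600) / 4050 = 1513 mg/L.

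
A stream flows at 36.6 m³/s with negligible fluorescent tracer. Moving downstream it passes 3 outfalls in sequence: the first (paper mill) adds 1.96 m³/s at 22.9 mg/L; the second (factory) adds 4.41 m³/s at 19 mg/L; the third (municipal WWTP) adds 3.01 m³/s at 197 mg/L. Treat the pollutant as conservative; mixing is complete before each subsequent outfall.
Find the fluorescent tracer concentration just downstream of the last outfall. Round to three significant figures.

15.7 mg/L

Outfall 1: combined Q = 38.56 m³/s; C = (36.60·0 + 1.960·22.90)/38.56 = 1.164 mg/L.
Outfall 2: combined Q = 42.97 m³/s; C = (38.56·1.164 + 4.410·19.00)/42.97 = 2.995 mg/L.
Outfall 3: combined Q = 45.98 m³/s; C = (42.97·2.995 + 3.010·197.0)/45.98 = 15.69 mg/L.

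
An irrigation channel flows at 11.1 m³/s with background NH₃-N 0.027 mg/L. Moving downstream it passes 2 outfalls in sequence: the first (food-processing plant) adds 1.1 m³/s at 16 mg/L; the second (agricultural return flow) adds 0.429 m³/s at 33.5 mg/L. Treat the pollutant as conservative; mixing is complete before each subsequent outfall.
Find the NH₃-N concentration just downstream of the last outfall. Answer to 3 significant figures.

2.56 mg/L

Outfall 1: combined Q = 12.20 m³/s; C = (11.10·0.02700 + 1.100·16.00)/12.20 = 1.467 mg/L.
Outfall 2: combined Q = 12.63 m³/s; C = (12.20·1.467 + 0.4290·33.50)/12.63 = 2.555 mg/L.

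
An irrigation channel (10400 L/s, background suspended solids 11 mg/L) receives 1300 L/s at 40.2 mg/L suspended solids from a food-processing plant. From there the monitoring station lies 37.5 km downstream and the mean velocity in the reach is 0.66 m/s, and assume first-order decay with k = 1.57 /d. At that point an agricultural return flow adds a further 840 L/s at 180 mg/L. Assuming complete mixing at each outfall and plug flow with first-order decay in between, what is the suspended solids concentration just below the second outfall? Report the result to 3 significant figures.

Mixed concentration C = ΣQC/ΣQ = (10400·11.00 + 1300·40.20) / 11700 = 166700/11700 = 14.24 mg/L; combined flow 11700 L/s.
Travel time t = 37.5·1000 / 0.66 = 56820 s = 15.78 h.
Decay over the reach: 14.24·exp(−kt) = 14.24·0.3561 = 5.073 mg/L.
At the second outfall, C = (11700·5.073 + 840.0·180.0) / (11700 + 840.0) = 16.79 mg/L.

16.8 mg/L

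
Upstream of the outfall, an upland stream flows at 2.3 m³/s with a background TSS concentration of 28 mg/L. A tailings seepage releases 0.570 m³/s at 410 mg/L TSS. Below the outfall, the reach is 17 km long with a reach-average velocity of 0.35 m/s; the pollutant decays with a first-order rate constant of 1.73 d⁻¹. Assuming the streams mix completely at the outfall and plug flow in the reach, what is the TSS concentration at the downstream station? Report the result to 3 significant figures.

Conservation of mass: C = (2.300·28.00 + 0.5700·410.0) / 2.870 = 298.1/2.870 = 103.9 mg/L.
Travel time t = 17·1000 / 0.35 = 48570 s = 13.49 h.
First-order decay: C = 103.9·exp(−k·t) = 103.9·0.3781 = 39.27 mg/L.

39.3 mg/L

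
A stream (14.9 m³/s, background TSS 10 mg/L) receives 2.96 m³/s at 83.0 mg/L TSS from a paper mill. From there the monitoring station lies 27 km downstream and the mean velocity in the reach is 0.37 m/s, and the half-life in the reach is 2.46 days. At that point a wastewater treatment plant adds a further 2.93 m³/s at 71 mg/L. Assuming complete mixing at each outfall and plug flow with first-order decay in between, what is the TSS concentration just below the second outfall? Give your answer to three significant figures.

25.0 mg/L

Mass balance: C = (14.90·10.00 + 2.960·83.00) / 17.86 = 394.7/17.86 = 22.10 mg/L; combined flow 17.86 m³/s.
Travel time t = 27·1000 / 0.37 = 72970 s = 20.27 h.
Half-life 2.46 d → k = ln 2 / 2.46 = 0.2818 d⁻¹.
Decay over the reach: 22.10·exp(−kt) = 22.10·0.7882 = 17.42 mg/L.
At the second outfall, C = (17.86·17.42 + 2.930·71.00) / (17.86 + 2.930) = 24.97 mg/L.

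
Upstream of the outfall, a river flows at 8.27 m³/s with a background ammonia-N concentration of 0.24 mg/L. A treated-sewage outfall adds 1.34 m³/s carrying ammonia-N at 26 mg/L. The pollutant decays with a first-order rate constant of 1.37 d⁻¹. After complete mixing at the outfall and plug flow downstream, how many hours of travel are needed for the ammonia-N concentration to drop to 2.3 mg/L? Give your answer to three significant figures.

8.94 h

Mass balance: C = (8.270·0.2400 + 1.340·26.00) / 9.610 = 36.82/9.610 = 3.832 mg/L.
3.832·exp(−k·t) = 2.3 → t = ln(3.832/2.3)/k = 32190 s = 8.942 h.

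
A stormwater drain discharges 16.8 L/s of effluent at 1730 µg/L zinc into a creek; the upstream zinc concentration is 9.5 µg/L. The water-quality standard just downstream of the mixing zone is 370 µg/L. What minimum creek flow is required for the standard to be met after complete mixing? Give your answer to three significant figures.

63.4 L/s

Set C_mix = 370: (Q·9.500 + 16.80·1730) / (Q + 16.80) = 370
→ Q = 16.80·(1730 − 370)/(370 − 9.500) = 63.38 L/s.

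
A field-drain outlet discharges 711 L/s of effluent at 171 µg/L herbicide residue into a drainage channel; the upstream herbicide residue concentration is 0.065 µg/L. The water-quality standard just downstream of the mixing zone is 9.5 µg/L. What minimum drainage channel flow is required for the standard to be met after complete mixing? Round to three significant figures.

12200 L/s

Set C_mix = 9.5: (Q·0.06500 + 711.0·171.0) / (Q + 711.0) = 9.5
→ Q = 711.0·(171.0 − 9.5)/(9.5 − 0.06500) = 12170 L/s.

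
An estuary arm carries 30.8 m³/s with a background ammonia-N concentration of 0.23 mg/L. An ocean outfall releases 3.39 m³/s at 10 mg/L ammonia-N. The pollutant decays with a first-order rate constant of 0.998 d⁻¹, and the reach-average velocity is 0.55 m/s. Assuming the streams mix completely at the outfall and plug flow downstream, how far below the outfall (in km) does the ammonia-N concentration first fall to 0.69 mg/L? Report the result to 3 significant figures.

Flow-weighted average: C = (30.80·0.2300 + 3.390·10.00) / 34.19 = 40.98/34.19 = 1.199 mg/L.
Set 1.199·exp(−k·t) = 0.69 → t = ln(1.199/0.69)/k = 47820 s = 13.28 h.
Distance = v·t = 0.55·47820 = 26300 m = 26.30 km.

26.3 km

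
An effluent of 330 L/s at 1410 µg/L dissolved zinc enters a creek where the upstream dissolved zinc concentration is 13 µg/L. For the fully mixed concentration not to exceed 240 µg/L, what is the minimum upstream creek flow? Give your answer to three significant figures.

Set C_mix = 240: (Q·13.00 + 330.0·1410) / (Q + 330.0) = 240
→ Q = 330.0·(1410 − 240)/(240 − 13.00) = 1701 L/s.

1700 L/s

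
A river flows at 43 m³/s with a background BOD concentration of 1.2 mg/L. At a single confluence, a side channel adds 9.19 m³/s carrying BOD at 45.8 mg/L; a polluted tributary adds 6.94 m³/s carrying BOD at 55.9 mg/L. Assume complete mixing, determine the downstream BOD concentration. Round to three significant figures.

After mixing, C = (43.00·1.200 + 9.190·45.80 + 6.940·55.90) / 59.13 = 860.4/59.13 = 14.55 mg/L.

14.6 mg/L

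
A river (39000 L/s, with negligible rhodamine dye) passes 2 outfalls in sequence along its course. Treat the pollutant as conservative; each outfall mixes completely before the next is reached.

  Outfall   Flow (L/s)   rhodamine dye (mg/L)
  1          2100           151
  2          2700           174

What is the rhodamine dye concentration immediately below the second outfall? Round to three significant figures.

Below outfall 1: Q → 41100 L/s, C = (39000·0 + 2100·151.0)/41100 = 7.715 mg/L.
Below outfall 2: Q → 43800 L/s, C = (41100·7.715 + 2700·174.0)/43800 = 17.97 mg/L.

18.0 mg/L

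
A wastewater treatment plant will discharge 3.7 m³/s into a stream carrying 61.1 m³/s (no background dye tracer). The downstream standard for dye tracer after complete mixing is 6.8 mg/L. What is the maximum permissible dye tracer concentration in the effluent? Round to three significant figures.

119 mg/L

At the limit, (Qr·Cr + Qe·Cₑ)/(Qr + Qe) = 6.8:
Cₑ = (64.80·6.8 − 61.10·0) / 3.700 = 119.1 mg/L.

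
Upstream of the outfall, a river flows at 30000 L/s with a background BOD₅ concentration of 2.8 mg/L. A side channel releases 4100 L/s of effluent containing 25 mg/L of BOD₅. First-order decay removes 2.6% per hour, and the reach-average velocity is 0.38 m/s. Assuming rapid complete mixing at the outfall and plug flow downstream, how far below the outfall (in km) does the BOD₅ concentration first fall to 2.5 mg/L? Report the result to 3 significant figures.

40.7 km

Flow-weighted average: C = (30000·2.800 + 4100·25.00) / 34100 = 186500/34100 = 5.469 mg/L.
2.6%/h lost → k = −ln(1 − 0.026) = 0.02634 h⁻¹.
Set 5.469·exp(−k·t) = 2.5 → t = ln(5.469/2.5)/k = 107000 s = 29.72 h.
Distance = v·t = 0.38·107000 = 40650 m = 40.65 km.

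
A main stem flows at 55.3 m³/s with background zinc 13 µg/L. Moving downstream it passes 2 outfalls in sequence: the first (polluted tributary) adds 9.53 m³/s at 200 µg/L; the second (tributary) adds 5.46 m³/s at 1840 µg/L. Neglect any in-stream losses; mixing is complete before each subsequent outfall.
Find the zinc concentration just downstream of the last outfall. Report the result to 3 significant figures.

180 µg/L

After outfall 1: Q = 55.30 + 9.530 = 64.83 m³/s; C = (55.30·13.00 + 9.530·200.0)/64.83 = 40.49 µg/L.
After outfall 2: Q = 64.83 + 5.460 = 70.29 m³/s; C = (64.83·40.49 + 5.460·1840)/70.29 = 180.3 µg/L.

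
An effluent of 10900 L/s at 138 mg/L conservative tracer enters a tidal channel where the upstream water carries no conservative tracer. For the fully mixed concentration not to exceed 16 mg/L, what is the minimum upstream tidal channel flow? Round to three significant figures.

83100 L/s

Set C_mix = 16: (Q·0 + 10900·138.0) / (Q + 10900) = 16
→ Q = 10900·(138.0 − 16)/(16 − 0) = 83110 L/s.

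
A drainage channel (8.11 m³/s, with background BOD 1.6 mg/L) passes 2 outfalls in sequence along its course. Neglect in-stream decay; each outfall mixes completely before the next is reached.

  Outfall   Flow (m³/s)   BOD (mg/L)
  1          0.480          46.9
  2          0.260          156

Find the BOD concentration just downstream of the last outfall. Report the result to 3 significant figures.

After outfall 1: Q = 8.110 + 0.4800 = 8.590 m³/s; C = (8.110·1.600 + 0.4800·46.90)/8.590 = 4.131 mg/L.
After outfall 2: Q = 8.590 + 0.2600 = 8.850 m³/s; C = (8.590·4.131 + 0.2600·156.0)/8.850 = 8.593 mg/L.

8.59 mg/L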